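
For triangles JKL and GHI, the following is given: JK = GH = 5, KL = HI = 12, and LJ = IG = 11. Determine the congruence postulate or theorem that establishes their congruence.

Consider the given information: JK = GH = 5, KL = HI = 12, and LJ = IG = 11
This is not SAS or AAS: SAS requires two sides and the included angle between them. AAS requires two angles and a non-included side.
The correct criterion is SSS. All three pairs of corresponding sides are equal (Side-Side-Side).

SSS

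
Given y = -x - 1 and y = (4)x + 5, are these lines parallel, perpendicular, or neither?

Slope of line 1: m1 = -1
Slope of line 2: m2 = 4
m1 != m2 and m1*m2 = -4 != -1. Neither.

Neither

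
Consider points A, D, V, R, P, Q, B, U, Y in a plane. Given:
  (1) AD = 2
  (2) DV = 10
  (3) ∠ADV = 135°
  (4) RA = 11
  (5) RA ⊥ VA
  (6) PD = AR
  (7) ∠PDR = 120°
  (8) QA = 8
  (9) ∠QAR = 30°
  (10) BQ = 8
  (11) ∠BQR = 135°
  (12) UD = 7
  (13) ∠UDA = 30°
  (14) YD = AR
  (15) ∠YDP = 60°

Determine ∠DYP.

From the given relations: YD = AR = 11; PD = AR = 11.
Step 1: By the law of cosines on triangle YDP: YP² = 11² + 11² − 2·11·11·cos(60°) = 121, so YP = 11.
Step 2: By the inverse law of cosines on triangle DYP: cos(∠DYP) = (11² + 11² − 11²) / (2·11·11) = 121/242 = 0.5, so ∠DYP = 60°.

Therefore, the measure of angle ∠DYP = 60°.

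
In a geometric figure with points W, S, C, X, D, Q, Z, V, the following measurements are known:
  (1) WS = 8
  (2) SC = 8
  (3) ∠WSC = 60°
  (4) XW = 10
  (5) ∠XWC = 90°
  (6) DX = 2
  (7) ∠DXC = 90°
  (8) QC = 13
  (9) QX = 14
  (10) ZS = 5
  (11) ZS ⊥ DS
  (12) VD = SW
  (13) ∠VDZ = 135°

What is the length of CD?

Step 1: By the law of cosines on triangle CSW: CW² = 8² + 8² − 2·8·8·cos(60°) = 64, so CW = 8.
Step 2: By the law of cosines on triangle CWX: CX² = 8² + 10² − 2·8·10·cos(90°) = 164, so CX = 2·√41.
Step 3: By the law of cosines on triangle CXD: CD² = (2·√41)² + 2² − 2·2·√41·2·cos(90°) = 168, so CD = 2·√42.

Therefore, the length of CD = 2·√42.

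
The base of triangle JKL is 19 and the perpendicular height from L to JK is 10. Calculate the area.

A triangle's area is half the area of a rectangle with the same base and height.
Area = (1/2) * 19 * 10 = 95.

95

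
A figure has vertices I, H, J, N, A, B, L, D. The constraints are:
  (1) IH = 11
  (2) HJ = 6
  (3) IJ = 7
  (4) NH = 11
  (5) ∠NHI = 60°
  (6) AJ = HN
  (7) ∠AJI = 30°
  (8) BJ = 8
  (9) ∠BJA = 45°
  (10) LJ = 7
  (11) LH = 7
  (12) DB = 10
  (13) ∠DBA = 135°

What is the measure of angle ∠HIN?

Step 1: By the law of cosines on triangle IHN: IN² = 11² + 11² − 2·11·11·cos(60°) = 121, so IN = 11.
Step 2: By the inverse law of cosines on triangle HIN: cos(∠HIN) = (11² + 11² − 11²) / (2·11·11) = 121/242 = 0.5, so ∠HIN = 60°.

Therefore, the measure of angle ∠HIN = 60°.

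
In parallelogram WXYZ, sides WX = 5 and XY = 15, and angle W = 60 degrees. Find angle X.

In a parallelogram, consecutive angles are supplementary (sum to 180°).
angle X = 180 - angle W
angle X = 180 - 60
angle X = 120 degrees

120 degrees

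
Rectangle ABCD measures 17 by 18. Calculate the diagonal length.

Using the Pythagorean theorem:
d² = 17² + 18² = 289 + 324 = 613
d = sqrt(613)

sqrt(613)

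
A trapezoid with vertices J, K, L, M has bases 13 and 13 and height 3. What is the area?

A trapezoid's area equals the midsegment times the height.
The midsegment is (13 + 13) / 2 = 13.
Area = 13 * 3 = 39.

39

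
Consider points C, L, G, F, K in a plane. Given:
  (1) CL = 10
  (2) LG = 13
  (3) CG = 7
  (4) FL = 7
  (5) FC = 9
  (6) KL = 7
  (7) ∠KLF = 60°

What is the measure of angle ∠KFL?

Step 1: By the law of cosines on triangle FLK: FK² = 7² + 7² − 2·7·7·cos(60°) = 49, so FK = 7.
Step 2: By the inverse law of cosines on triangle KFL: cos(∠KFL) = (7² + 7² − 7²) / (2·7·7) = 49/98 = 0.5, so ∠KFL = 60°.

Therefore, the measure of angle ∠KFL = 60°.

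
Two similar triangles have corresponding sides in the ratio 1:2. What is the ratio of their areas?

The ratio of areas of similar triangles equals the square of the side ratio.
Side ratio = 1:2
Area ratio = (1/2)^2 = 1/4 = 1:4

1:4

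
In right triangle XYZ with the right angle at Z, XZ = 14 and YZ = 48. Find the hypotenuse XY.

In a right triangle, the square of the hypotenuse equals the sum of the squares of the two legs.
The legs are 14 and 48, so the hypotenuse = sqrt(196 + 2304) = sqrt(2500) = 50.

50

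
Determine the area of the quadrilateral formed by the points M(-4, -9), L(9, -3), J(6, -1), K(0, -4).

Shoelace: sum of cross terms = 62, Area = (1/2)|62| = 31

31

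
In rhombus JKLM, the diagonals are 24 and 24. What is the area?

The diagonals of a rhombus divide it into four right triangles.
Each triangle has legs 24/ 2 = 12 and 24/2 = 12, so each has area (1/2)*12*12 = 72.
Four such triangles give total area = (d1 * d2) / 2 = 288.

288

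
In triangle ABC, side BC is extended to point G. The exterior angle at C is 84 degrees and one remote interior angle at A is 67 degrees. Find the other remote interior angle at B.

angle B = 84 - 67 = 17 degrees (exterior angle theorem).

17 degrees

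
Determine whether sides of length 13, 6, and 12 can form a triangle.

Check all three triangle inequalities:
13 + 6 = 19 > 12 ✓
13 + 12 = 25 > 6 ✓
6 + 12 = 18 > 13 ✓
All conditions hold, so these sides form a valid triangle.

Yes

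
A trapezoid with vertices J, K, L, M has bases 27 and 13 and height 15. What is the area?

A trapezoid's area equals the midsegment times the height.
The midsegment is (27 + 13) / 2 = 20.
Area = 20 * 15 = 300.

300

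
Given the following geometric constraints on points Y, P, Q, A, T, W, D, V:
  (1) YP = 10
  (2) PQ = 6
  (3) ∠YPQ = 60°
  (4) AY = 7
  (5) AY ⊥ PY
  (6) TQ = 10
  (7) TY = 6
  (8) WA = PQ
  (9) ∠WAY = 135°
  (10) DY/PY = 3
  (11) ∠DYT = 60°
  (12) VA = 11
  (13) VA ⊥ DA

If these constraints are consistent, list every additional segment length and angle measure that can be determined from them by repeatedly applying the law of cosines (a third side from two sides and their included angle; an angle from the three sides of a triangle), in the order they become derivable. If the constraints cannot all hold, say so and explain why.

The constraints are consistent. Derivable facts, in order:
After 1 step:
- PA = √149
- TD = 6·√21
- YQ = 2·√19
- YW ≈ 12.02
After 2 steps:
- ∠APY = 34.99°
- ∠AWY = 24.32°
- ∠AYW = 20.68°
- ∠DTY = 109.11°
- ∠PAY = 55.01°
- ∠PQY = 83.41°
- ∠PYQ = 36.59°
- ∠QTY = 60°
- ∠QYT = 83.41°
- ∠TDY = 10.89°
- ∠TQY = 36.59°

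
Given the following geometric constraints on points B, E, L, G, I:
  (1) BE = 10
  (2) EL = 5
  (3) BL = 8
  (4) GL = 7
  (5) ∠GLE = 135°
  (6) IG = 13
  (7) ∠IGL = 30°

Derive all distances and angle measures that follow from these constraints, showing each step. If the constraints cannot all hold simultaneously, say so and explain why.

The constraints are consistent.

Step 1: From EL = 5, LG = 7, and ∠ELG = 135°, by the law of cosines:
  EG² = EL² + LG² - 2·EL·LG·cos(135°) = 25 + 49 + 49.5 = 123.5
  EG ≈ 11.11

Step 2: From LG = 7, GI = 13, and ∠LGI = 30°, by the law of cosines:
  LI² = LG² + GI² - 2·LG·GI·cos(30°) = 49 + 169 - 157.6 = 60.38
  LI ≈ 7.77

Step 3: From BE = 10, BL = 8, EL = 5, by the inverse law of cosines:
  cos(∠EBL) = (BE² + BL² - EL²) / (2·BE·BL)
  ∠EBL = 29.69°

Step 4: From EB = 10, EL = 5, BL = 8, by the inverse law of cosines:
  cos(∠BEL) = (EB² + EL² - BL²) / (2·EB·EL)
  ∠BEL = 52.41°

Step 5: From LB = 8, LE = 5, BE = 10, by the inverse law of cosines:
  cos(∠BLE) = (LB² + LE² - BE²) / (2·LB·LE)
  ∠BLE = 97.9°

Step 6: From EG = 11.11, EL = 5, GL = 7, by the inverse law of cosines:
  cos(∠GEL) = (EG² + EL² - GL²) / (2·EG·EL)
  ∠GEL = 26.45°

Step 7: From LG = 7, LI = 7.77, GI = 13, by the inverse law of cosines:
  cos(∠GLI) = (LG² + LI² - GI²) / (2·LG·LI)
  ∠GLI = 123.23°

Step 8: From GE = 11.11, GL = 7, EL = 5, by the inverse law of cosines:
  cos(∠EGL) = (GE² + GL² - EL²) / (2·GE·GL)
  ∠EGL = 18.55°

Step 9: From IG = 13, IL = 7.77, GL = 7, by the inverse law of cosines:
  cos(∠GIL) = (IG² + IL² - GL²) / (2·IG·IL)
  ∠GIL = 26.77°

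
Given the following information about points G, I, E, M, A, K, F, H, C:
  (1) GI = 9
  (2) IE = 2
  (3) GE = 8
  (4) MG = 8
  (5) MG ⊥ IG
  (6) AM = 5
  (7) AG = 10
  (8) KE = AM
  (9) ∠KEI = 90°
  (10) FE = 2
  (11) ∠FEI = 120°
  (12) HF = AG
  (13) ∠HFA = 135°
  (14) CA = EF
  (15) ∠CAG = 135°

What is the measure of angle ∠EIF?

Step 1: By the law of cosines on triangle IEF: IF² = 2² + 2² − 2·2·2·cos(120°) = 12, so IF = 2·√3.
Step 2: By the inverse law of cosines on triangle EIF: cos(∠EIF) = (2² + (2·√3)² − 2²) / (2·2·2·√3) = 12/13.86 = 0.866, so ∠EIF = 30°.

Therefore, the measure of angle ∠EIF = 30°.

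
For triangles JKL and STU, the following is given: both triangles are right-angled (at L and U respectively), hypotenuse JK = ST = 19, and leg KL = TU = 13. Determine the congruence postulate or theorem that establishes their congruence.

The given information matches HL: The hypotenuse and one leg of two right triangles are equal (Hypotenuse-Leg).

HL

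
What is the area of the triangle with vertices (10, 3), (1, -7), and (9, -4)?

Shoelace: Area = (1/2)|10(-7--4) + 1(-4-3) + 9(3--7)| = (1/2)(53) = 53/2

53/2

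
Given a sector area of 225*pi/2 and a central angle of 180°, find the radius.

r² = 360 × 225*pi/2 / (π × 180) = 225, so r = 15.

15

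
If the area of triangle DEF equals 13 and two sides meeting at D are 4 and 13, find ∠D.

From the SAS area formula Area = (1/2)ab sin(C), rearranging gives sin(C) = 2*Area/(ab).
sin(C) = 2 * 13 / (52) = 1/2.
Therefore C = arcsin(1/2) = 30°.
Since sin(180° - C) = sin(C), the obtuse angle 150° gives the same area, so C = 30° or C = 150°.

30° or 150°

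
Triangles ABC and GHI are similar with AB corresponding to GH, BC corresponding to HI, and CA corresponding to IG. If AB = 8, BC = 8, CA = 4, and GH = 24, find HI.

Similar triangles have proportional sides. Setting up the proportion:
GH / AB = HI / BC
24 / 8 = HI / 8
HI = 8 * 24 / 8 = 24.

24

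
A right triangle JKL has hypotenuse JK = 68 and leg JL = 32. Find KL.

KL = sqrt(68^2 - 32^2) = sqrt(3600) = 60

60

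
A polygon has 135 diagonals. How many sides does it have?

Using d = n(n - 3)/2, we solve 135 = n(n - 3)/2.
So n(n - 3) = 270.
Testing n = 18: 18 * 15 = 270 = 270. Correct.
The polygon has 18 sides.

18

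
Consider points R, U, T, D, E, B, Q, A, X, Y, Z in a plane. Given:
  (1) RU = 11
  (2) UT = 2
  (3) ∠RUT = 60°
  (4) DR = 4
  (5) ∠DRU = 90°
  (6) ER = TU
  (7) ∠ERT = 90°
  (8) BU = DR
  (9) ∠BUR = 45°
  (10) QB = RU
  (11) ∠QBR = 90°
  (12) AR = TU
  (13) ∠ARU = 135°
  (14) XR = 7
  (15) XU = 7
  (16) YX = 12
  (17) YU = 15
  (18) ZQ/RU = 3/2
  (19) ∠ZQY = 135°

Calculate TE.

From the given relations: ER = TU = 2.
Step 1: By the law of cosines on triangle RUT: RT² = 11² + 2² − 2·11·2·cos(60°) = 103, so RT = √103.
Step 2: By the law of cosines on triangle TRE: TE² = √103² + 2² − 2·√103·2·cos(90°) = 107, so TE = √107.

Therefore, the length of TE = √107.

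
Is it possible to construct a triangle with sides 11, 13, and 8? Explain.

For three segments to close into a triangle, no single side can be as long as the other two combined.
The longest side is 13, and 8 + 11 = 19 > 13.
A triangle can be formed.

Yes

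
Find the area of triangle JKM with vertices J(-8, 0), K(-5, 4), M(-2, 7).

The Shoelace formula computes the area from vertex coordinates by summing cross products.
For vertices (-8,0), (-5,4), (-2,7):
Signed sum = -8*4 - -5*0 + -5*7 - -2*4 + -2*0 - -8*7
= -32 + -27 + 56 = -3
Area = (1/2)|-3| = 3/2.

3/2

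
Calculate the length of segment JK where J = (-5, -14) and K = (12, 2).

The horizontal distance is |12 - -5| = 17 and the vertical distance is |2 - -14| = 16.
By the Pythagorean theorem, d = sqrt(17^2 + 16^2) = sqrt(545).

sqrt(545)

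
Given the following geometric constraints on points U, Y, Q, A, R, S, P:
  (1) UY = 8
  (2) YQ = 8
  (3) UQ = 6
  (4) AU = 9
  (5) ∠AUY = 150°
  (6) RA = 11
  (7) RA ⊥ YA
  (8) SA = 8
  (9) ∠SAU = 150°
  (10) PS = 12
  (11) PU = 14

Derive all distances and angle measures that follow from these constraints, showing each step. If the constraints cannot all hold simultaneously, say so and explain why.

The constraints are consistent.

Step 1: From UA = 9, AS = 8, and ∠UAS = 150°, by the law of cosines:
  US² = UA² + AS² - 2·UA·AS·cos(150°) = 81 + 64 + 124.7 = 269.7
  US ≈ 16.42

Step 2: From YU = 8, UA = 9, and ∠YUA = 150°, by the law of cosines:
  YA² = YU² + UA² - 2·YU·UA·cos(150°) = 64 + 81 + 124.7 = 269.7
  YA ≈ 16.42

Step 3: From UQ = 6, UY = 8, QY = 8, by the inverse law of cosines:
  cos(∠QUY) = (UQ² + UY² - QY²) / (2·UQ·UY)
  ∠QUY = 67.98°

Step 4: From YQ = 8, YU = 8, QU = 6, by the inverse law of cosines:
  cos(∠QYU) = (YQ² + YU² - QU²) / (2·YQ·YU)
  ∠QYU = 44.05°

Step 5: From QU = 6, QY = 8, UY = 8, by the inverse law of cosines:
  cos(∠UQY) = (QU² + QY² - UY²) / (2·QU·QY)
  ∠UQY = 67.98°

Step 6: From YA = 16.42, AR = 11, and ∠YAR = 90°, by the law of cosines:
  YR² = YA² + AR² - 2·YA·AR·cos(90°) = 269.7 + 121 - 0 = 390.7
  YR ≈ 19.77

Step 7: From UA = 9, US = 16.42, AS = 8, by the inverse law of cosines:
  cos(∠AUS) = (UA² + US² - AS²) / (2·UA·US)
  ∠AUS = 14.1°

Step 8: From UP = 14, US = 16.42, PS = 12, by the inverse law of cosines:
  cos(∠PUS) = (UP² + US² - PS²) / (2·UP·US)
  ∠PUS = 45.6°

Step 9: From YA = 16.42, YU = 8, AU = 9, by the inverse law of cosines:
  cos(∠AYU) = (YA² + YU² - AU²) / (2·YA·YU)
  ∠AYU = 15.9°

Step 10: From AU = 9, AY = 16.42, UY = 8, by the inverse law of cosines:
  cos(∠UAY) = (AU² + AY² - UY²) / (2·AU·AY)
  ∠UAY = 14.1°

Step 11: From SA = 8, SU = 16.42, AU = 9, by the inverse law of cosines:
  cos(∠ASU) = (SA² + SU² - AU²) / (2·SA·SU)
  ∠ASU = 15.9°

Step 12: From SP = 12, SU = 16.42, PU = 14, by the inverse law of cosines:
  cos(∠PSU) = (SP² + SU² - PU²) / (2·SP·SU)
  ∠PSU = 56.47°

Step 13: From PS = 12, PU = 14, SU = 16.42, by the inverse law of cosines:
  cos(∠SPU) = (PS² + PU² - SU²) / (2·PS·PU)
  ∠SPU = 77.92°

Step 14: From YA = 16.42, YR = 19.77, AR = 11, by the inverse law of cosines:
  cos(∠AYR) = (YA² + YR² - AR²) / (2·YA·YR)
  ∠AYR = 33.81°

Step 15: From RA = 11, RY = 19.77, AY = 16.42, by the inverse law of cosines:
  cos(∠ARY) = (RA² + RY² - AY²) / (2·RA·RY)
  ∠ARY = 56.19°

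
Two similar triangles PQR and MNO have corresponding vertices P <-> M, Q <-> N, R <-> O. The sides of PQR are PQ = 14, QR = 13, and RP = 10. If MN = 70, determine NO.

Similar triangles have proportional sides. Setting up the proportion:
MN / PQ = NO / QR
70 / 14 = NO / 13
NO = 13 * 70 / 14 = 65.

65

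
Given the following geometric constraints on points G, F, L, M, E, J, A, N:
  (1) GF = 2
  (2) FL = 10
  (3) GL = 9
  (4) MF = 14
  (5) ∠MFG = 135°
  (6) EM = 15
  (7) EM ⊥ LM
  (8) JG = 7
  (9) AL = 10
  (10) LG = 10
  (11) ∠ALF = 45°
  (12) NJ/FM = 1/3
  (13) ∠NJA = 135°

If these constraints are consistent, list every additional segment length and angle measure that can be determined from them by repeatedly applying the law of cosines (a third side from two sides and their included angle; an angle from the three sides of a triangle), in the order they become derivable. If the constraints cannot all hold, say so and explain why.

These constraints are not satisfiable: (3) GL = 9 and (10) LG = 10 assign two different lengths to the same segment. No planar figure meets all of them, so nothing further can be derived.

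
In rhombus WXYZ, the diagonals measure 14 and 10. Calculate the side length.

In a rhombus, the diagonals bisect each other perpendicularly, creating four congruent right triangles.
Each triangle has legs 7 (half of 14) and 5 (half of 10).
The hypotenuse of each right triangle is a side of the rhombus:
side = sqrt(7^2 + 5^2) = sqrt(74)

sqrt(74)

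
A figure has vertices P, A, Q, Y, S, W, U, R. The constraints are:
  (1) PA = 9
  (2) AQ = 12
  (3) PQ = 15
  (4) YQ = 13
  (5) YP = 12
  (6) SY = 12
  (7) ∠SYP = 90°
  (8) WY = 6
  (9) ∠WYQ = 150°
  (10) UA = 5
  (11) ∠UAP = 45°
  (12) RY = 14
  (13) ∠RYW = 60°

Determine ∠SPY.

Step 1: By the law of cosines on triangle PYS: PS² = 12² + 12² − 2·12·12·cos(90°) = 288, so PS = 12·√2.
Step 2: By the inverse law of cosines on triangle SPY: cos(∠SPY) = ((12·√2)² + 12² − 12²) / (2·12·√2·12) = 288/407.29 = 0.7071, so ∠SPY = 45°.

Therefore, the measure of angle ∠SPY = 45°.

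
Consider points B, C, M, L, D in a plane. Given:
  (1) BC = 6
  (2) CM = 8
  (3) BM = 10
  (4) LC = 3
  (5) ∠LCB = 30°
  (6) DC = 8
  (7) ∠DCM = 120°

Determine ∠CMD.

Step 1: By the law of cosines on triangle MCD: MD² = 8² + 8² − 2·8·8·cos(120°) = 192, so MD = 8·√3.
Step 2: By the inverse law of cosines on triangle CMD: cos(∠CMD) = (8² + (8·√3)² − 8²) / (2·8·8·√3) = 192/221.7 = 0.866, so ∠CMD = 30°.

Therefore, the measure of angle ∠CMD = 30°.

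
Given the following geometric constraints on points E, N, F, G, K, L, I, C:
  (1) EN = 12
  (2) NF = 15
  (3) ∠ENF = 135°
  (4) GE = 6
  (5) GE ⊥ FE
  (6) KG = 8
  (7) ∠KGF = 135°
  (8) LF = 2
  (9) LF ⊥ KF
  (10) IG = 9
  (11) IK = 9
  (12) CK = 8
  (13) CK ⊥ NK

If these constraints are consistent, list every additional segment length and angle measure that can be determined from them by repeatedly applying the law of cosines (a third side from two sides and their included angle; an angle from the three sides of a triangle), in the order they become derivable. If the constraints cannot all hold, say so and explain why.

The constraints are consistent. Derivable facts, in order:
After 1 step:
- EF ≈ 24.97
- ∠GIK = 52.78°
- ∠GKI = 63.61°
- ∠IGK = 63.61°
After 2 steps:
- FG ≈ 25.68
- ∠EFN = 19.86°
- ∠FEN = 25.14°
After 3 steps:
- FK ≈ 31.85
- ∠EFG = 13.51°
- ∠EGF = 76.49°
After 4 steps:
- KL ≈ 31.91
- ∠FKG = 34.77°
- ∠GFK = 10.23°
After 5 steps:
- ∠FKL = 3.59°
- ∠FLK = 86.41°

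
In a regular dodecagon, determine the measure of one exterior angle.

Each exterior angle of a regular n-gon is 360 / n.
For n = 12: 360 / 12 = 30 degrees.

30 degrees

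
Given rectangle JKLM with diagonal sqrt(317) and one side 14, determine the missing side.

b = sqrt(d^2 - a^2) = sqrt(317 - 196) = sqrt(121) = 11

11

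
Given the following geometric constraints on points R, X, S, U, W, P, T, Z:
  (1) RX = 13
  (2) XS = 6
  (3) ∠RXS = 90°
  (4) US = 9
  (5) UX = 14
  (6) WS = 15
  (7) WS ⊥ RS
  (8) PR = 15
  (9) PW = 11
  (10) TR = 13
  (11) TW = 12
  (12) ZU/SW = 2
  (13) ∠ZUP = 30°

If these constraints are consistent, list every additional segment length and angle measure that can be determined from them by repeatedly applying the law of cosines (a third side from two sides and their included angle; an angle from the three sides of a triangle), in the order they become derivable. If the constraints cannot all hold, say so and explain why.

The constraints are consistent. Derivable facts, in order:
After 1 step:
- RS ≈ 14.32
- ∠SUX = 16.99°
- ∠SXU = 26°
- ∠USX = 137.01°
After 2 steps:
- RW ≈ 20.74
- ∠RSX = 65.22°
- ∠SRX = 24.78°
After 3 steps:
- ∠PRW = 30.86°
- ∠PWR = 44.39°
- ∠RPW = 104.75°
- ∠RTW = 112.02°
- ∠RWS = 43.67°
- ∠RWT = 35.53°
- ∠SRW = 46.33°
- ∠TRW = 32.44°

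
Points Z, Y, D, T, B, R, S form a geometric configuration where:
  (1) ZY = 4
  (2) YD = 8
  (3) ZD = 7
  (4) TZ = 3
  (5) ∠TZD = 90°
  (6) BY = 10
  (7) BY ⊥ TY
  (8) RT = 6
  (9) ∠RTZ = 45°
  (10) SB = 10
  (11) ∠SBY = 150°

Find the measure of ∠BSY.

Step 1: By the law of cosines on triangle SBY: SY² = 10² + 10² − 2·10·10·cos(150°) = 373.21, so SY ≈ 19.32.
Step 2: By the inverse law of cosines on triangle BSY: cos(∠BSY) = (10² + 19.32² − 10²) / (2·10·19.32) = 373.21/386.37 = 0.9659, so ∠BSY = 15°.

Therefore, the measure of angle ∠BSY = 15°.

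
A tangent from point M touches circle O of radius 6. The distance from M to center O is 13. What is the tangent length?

Let T be the point of tangency. Then OT ⊥ MT (radius ⊥ tangent).
In right triangle OTM: OM² = OT² + MT²
13² = 6² + MT²
MT² = 133, MT = sqrt(133)

sqrt(133)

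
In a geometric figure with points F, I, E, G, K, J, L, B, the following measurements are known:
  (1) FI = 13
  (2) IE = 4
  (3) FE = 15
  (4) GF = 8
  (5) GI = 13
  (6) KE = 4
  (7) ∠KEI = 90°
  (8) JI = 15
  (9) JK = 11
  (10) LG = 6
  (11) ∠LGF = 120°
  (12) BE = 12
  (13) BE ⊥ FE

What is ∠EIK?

Step 1: By the law of cosines on triangle IEK: IK² = 4² + 4² − 2·4·4·cos(90°) = 32, so IK = 4·√2.
Step 2: By the inverse law of cosines on triangle EIK: cos(∠EIK) = (4² + (4·√2)² − 4²) / (2·4·4·√2) = 32/45.25 = 0.7071, so ∠EIK = 45°.

Therefore, the measure of angle ∠EIK = 45°.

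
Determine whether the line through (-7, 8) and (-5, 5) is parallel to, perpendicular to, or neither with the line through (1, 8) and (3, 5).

Slope of line 1: m1 = (5 - 8)/(-5 - -7) = -3/2 = -3/2
Slope of line 2: m2 = (5 - 8)/(3 - 1) = -3/2 = -3/2
Two lines are parallel if and only if they have equal slopes (or both are vertical).
Here m1 = m2 = -3/2, confirming the lines are parallel.

Parallel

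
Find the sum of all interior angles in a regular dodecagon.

The sum of interior angles of an n-sided polygon is (n - 2) * 180.
For n = 12: (12 - 2) * 180 = 10 * 180 = 1800 degrees.

1800 degrees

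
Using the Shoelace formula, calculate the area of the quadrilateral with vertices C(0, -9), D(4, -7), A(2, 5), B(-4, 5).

Using the Shoelace formula for a quadrilateral (vertices in order):
Area = (1/2)|sum of (x_i * y_(i+1) - x_(i+1) * y_i)|
Terms: (0*-7 - 4*-9) = 36, (4*5 - 2*-7) = 34, (2*5 - -4*5) = 30, (-4*-9 - 0*5) = 36
Sum = 136
Area = (1/2)(136) = 68

68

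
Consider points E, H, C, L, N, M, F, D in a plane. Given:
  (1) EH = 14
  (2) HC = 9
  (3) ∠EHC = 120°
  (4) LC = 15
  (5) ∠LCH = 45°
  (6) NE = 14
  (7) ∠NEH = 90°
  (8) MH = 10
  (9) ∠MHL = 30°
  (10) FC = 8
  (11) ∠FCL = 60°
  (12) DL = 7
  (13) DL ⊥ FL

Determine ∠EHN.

Step 1: By the law of cosines on triangle HEN: HN² = 14² + 14² − 2·14·14·cos(90°) = 392, so HN = 14·√2.
Step 2: By the inverse law of cosines on triangle EHN: cos(∠EHN) = (14² + (14·√2)² − 14²) / (2·14·14·√2) = 392/554.37 = 0.7071, so ∠EHN = 45°.

Therefore, the measure of angle ∠EHN = 45°.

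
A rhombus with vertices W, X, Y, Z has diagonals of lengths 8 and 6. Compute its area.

Area = (8 * 6) / 2 = 48 / 2 = 24

24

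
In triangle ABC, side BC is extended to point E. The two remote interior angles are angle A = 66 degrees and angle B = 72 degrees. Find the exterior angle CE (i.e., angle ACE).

The interior angle at C is 180 - 66 - 72 = 42 degrees.
The exterior angle and interior angle at C are supplementary:
Exterior angle = 180 - 42 = 138 degrees.

138 degrees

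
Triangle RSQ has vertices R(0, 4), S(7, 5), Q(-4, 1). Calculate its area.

The Shoelace formula computes the area from vertex coordinates by summing cross products.
For vertices (0,4), (7,5), (-4,1):
Signed sum = 0*5 - 7*4 + 7*1 - -4*5 + -4*4 - 0*1
= -28 + 27 + -16 = -17
Area = (1/2)|-17| = 17/2.

17/2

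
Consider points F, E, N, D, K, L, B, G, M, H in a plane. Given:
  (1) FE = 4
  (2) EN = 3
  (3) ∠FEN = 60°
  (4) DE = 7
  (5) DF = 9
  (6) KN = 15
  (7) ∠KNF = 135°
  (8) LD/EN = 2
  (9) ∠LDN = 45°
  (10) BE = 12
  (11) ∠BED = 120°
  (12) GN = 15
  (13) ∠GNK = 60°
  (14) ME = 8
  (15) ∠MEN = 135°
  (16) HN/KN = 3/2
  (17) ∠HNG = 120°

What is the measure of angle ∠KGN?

Step 1: By the law of cosines on triangle GNK: GK² = 15² + 15² − 2·15·15·cos(60°) = 225, so GK = 15.
Step 2: By the inverse law of cosines on triangle KGN: cos(∠KGN) = (15² + 15² − 15²) / (2·15·15) = 225/450 = 0.5, so ∠KGN = 60°.

Therefore, the measure of angle ∠KGN = 60°.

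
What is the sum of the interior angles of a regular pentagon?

The sum of interior angles of an n-sided polygon is (n - 2) * 180.
For n = 5: (5 - 2) * 180 = 3 * 180 = 540 degrees.

540 degrees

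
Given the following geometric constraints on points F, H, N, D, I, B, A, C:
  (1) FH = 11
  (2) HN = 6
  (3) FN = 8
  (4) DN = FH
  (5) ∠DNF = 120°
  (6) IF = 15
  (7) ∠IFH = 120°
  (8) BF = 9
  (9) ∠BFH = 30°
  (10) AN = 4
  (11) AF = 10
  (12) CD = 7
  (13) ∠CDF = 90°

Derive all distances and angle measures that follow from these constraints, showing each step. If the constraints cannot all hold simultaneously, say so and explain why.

The constraints are consistent.

From the given relations:
  DN = FH = 11

Step 1: From FN = 8, ND = 11, and ∠FND = 120°, by the law of cosines:
  FD² = FN² + ND² - 2·FN·ND·cos(120°) = 64 + 121 + 88 = 273
  FD ≈ 16.52

Step 2: From HF = 11, FI = 15, and ∠HFI = 120°, by the law of cosines:
  HI² = HF² + FI² - 2·HF·FI·cos(120°) = 121 + 225 + 165 = 511
  HI ≈ 22.61

Step 3: From HF = 11, FB = 9, and ∠HFB = 30°, by the law of cosines:
  HB² = HF² + FB² - 2·HF·FB·cos(30°) = 121 + 81 - 171.5 = 30.53
  HB ≈ 5.53

Step 4: From FA = 10, FN = 8, AN = 4, by the inverse law of cosines:
  cos(∠AFN) = (FA² + FN² - AN²) / (2·FA·FN)
  ∠AFN = 22.33°

Step 5: From FH = 11, FN = 8, HN = 6, by the inverse law of cosines:
  cos(∠HFN) = (FH² + FN² - HN²) / (2·FH·FN)
  ∠HFN = 32.16°

Step 6: From HF = 11, HN = 6, FN = 8, by the inverse law of cosines:
  cos(∠FHN) = (HF² + HN² - FN²) / (2·HF·HN)
  ∠FHN = 45.21°

Step 7: From NA = 4, NF = 8, AF = 10, by the inverse law of cosines:
  cos(∠ANF) = (NA² + NF² - AF²) / (2·NA·NF)
  ∠ANF = 108.21°

Step 8: From NF = 8, NH = 6, FH = 11, by the inverse law of cosines:
  cos(∠FNH) = (NF² + NH² - FH²) / (2·NF·NH)
  ∠FNH = 102.64°

Step 9: From AF = 10, AN = 4, FN = 8, by the inverse law of cosines:
  cos(∠FAN) = (AF² + AN² - FN²) / (2·AF·AN)
  ∠FAN = 49.46°

Step 10: From FD = 16.52, DC = 7, and ∠FDC = 90°, by the law of cosines:
  FC² = FD² + DC² - 2·FD·DC·cos(90°) = 273 + 49 - 0 = 322
  FC ≈ 17.94

Step 11: From FD = 16.52, FN = 8, DN = 11, by the inverse law of cosines:
  cos(∠DFN) = (FD² + FN² - DN²) / (2·FD·FN)
  ∠DFN = 35.21°

Step 12: From HB = 5.53, HF = 11, BF = 9, by the inverse law of cosines:
  cos(∠BHF) = (HB² + HF² - BF²) / (2·HB·HF)
  ∠BHF = 54.53°

Step 13: From HF = 11, HI = 22.61, FI = 15, by the inverse law of cosines:
  cos(∠FHI) = (HF² + HI² - FI²) / (2·HF·HI)
  ∠FHI = 35.08°

Step 14: From DF = 16.52, DN = 11, FN = 8, by the inverse law of cosines:
  cos(∠FDN) = (DF² + DN² - FN²) / (2·DF·DN)
  ∠FDN = 24.79°

Step 15: From IF = 15, IH = 22.61, FH = 11, by the inverse law of cosines:
  cos(∠FIH) = (IF² + IH² - FH²) / (2·IF·IH)
  ∠FIH = 24.92°

Step 16: From BF = 9, BH = 5.53, FH = 11, by the inverse law of cosines:
  cos(∠FBH) = (BF² + BH² - FH²) / (2·BF·BH)
  ∠FBH = 95.47°

Step 17: From FC = 17.94, FD = 16.52, CD = 7, by the inverse law of cosines:
  cos(∠CFD) = (FC² + FD² - CD²) / (2·FC·FD)
  ∠CFD = 22.96°

Step 18: From CD = 7, CF = 17.94, DF = 16.52, by the inverse law of cosines:
  cos(∠DCF) = (CD² + CF² - DF²) / (2·CD·CF)
  ∠DCF = 67.04°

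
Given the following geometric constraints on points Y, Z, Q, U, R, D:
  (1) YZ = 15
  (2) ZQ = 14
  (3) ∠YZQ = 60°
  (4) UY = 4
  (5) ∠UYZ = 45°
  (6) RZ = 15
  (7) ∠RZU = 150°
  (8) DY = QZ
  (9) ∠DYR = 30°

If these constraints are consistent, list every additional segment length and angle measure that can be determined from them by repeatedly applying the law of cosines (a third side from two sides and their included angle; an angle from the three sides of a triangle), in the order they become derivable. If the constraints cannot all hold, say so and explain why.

The constraints are consistent. Derivable facts, in order:
After 1 step:
- YQ ≈ 14.53
- ZU ≈ 12.5
After 2 steps:
- UR ≈ 26.57
- ∠QYZ = 56.58°
- ∠UZY = 13.08°
- ∠YQZ = 63.42°
- ∠YUZ = 121.92°
After 3 steps:
- ∠RUZ = 16.4°
- ∠URZ = 13.6°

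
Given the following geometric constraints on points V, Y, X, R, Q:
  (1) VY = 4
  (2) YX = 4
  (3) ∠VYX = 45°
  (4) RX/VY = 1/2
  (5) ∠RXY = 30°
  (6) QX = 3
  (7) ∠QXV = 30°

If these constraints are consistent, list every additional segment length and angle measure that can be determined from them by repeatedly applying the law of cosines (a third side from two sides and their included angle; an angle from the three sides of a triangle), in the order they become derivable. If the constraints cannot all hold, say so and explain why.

The constraints are consistent. Derivable facts, in order:
After 1 step:
- VX ≈ 3.06
- YR ≈ 2.48
After 2 steps:
- VQ ≈ 1.57
- ∠RYX = 23.79°
- ∠VXY = 67.5°
- ∠XRY = 126.21°
- ∠XVY = 67.5°
After 3 steps:
- ∠QVX = 72.83°
- ∠VQX = 77.17°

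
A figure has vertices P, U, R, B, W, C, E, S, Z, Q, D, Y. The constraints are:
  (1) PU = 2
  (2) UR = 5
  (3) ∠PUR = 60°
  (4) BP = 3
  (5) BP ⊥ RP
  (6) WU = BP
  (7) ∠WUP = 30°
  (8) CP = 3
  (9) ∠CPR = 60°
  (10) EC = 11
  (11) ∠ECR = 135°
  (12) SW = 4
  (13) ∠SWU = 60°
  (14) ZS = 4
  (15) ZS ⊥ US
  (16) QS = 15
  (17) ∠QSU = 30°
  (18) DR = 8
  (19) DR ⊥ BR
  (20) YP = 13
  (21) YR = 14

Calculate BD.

Step 1: By the law of cosines on triangle PUR: PR² = 2² + 5² − 2·2·5·cos(60°) = 19, so PR = √19.
Step 2: By the law of cosines on triangle BPR: BR² = 3² + √19² − 2·3·√19·cos(90°) = 28, so BR = 2·√7.
Step 3: By the law of cosines on triangle BRD: BD² = (2·√7)² + 8² − 2·2·√7·8·cos(90°) = 92, so BD = 2·√23.

Therefore, the length of BD = 2·√23.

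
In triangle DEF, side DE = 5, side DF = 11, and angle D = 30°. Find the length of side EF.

By the law of cosines: EF^2 = DE^2 + DF^2 - 2*DE*DF*cos(D)
EF^2 = 5^2 + 11^2 - 2*5*11*cos(30°)
EF^2 = 25 + 121 - 110*(sqrt(3)/2)
EF^2 = 146 - 55*sqrt(3)
EF = sqrt(146 - 55*sqrt(3))

sqrt(146 - 55*sqrt(3))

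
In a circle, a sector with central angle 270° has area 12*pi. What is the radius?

Sector area A = πr² × θ/360, so r² = 360A / (πθ).
r² = 360 × 12*pi / (π × 270)
r² = 16
r = 4

4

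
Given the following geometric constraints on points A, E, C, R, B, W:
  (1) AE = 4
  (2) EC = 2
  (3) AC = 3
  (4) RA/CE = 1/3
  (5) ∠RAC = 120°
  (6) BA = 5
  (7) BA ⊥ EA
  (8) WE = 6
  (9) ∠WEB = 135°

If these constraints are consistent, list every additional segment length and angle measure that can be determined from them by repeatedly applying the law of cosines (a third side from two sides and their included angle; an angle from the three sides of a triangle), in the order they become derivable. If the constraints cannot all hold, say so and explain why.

The constraints are consistent. Derivable facts, in order:
After 1 step:
- CR ≈ 3.38
- EB = √41
- ∠ACE = 104.48°
- ∠AEC = 46.57°
- ∠CAE = 28.96°
After 2 steps:
- BW ≈ 11.46
- ∠ABE = 38.66°
- ∠ACR = 9.83°
- ∠AEB = 51.34°
- ∠ARC = 50.17°
After 3 steps:
- ∠BWE = 23.27°
- ∠EBW = 21.73°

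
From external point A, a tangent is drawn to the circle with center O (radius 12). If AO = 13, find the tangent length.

tangent = √(d² - r²) = √(13² - 12²) = √(169 - 144) = √25 = 5

5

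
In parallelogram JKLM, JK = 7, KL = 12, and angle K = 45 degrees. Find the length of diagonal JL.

The diagonal of a parallelogram can be found by treating two adjacent sides and the diagonal as a triangle.
Applying the law of cosines with sides 7, 12 and included angle 45°:
d^2 = 49 + 144 - 168*cos(45°) = 193 - 84*sqrt(2)
d = sqrt(193 - 84*sqrt(2))

sqrt(193 - 84*sqrt(2))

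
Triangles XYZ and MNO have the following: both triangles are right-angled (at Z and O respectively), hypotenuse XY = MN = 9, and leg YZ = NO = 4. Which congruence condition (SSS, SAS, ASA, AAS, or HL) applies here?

Consider the given information: both triangles are right-angled (at Z and O respectively), hypotenuse XY = MN = 9, and leg YZ = NO = 4
This is not ASA or AAS: ASA requires two angles and the side between them. AAS requires two angles and a non-included side.
The correct criterion is HL. The hypotenuse and one leg of two right triangles are equal (Hypotenuse-Leg).

HL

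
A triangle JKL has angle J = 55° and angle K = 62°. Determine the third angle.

angle L = 180 - 55 - 62 = 63 degrees.

63 degrees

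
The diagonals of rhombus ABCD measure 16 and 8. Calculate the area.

Area = (16 * 8) / 2 = 128 / 2 = 64

64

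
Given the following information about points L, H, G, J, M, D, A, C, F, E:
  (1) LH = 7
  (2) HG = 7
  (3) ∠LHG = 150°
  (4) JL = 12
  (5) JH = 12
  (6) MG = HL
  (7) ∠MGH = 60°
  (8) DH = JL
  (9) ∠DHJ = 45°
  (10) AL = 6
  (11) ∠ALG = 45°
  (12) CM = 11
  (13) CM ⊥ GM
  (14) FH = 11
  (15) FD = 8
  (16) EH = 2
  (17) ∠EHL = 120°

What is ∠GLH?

Step 1: By the law of cosines on triangle LHG: LG² = 7² + 7² − 2·7·7·cos(150°) = 182.87, so LG ≈ 13.52.
Step 2: By the inverse law of cosines on triangle GLH: cos(∠GLH) = (13.52² + 7² − 7²) / (2·13.52·7) = 182.87/189.32 = 0.9659, so ∠GLH = 15°.

Therefore, the measure of angle ∠GLH = 15°.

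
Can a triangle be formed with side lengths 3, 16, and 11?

Check the triangle inequality: 3 + 11 = 14 ≤ 16.
Since the sum of two sides does not exceed the third, no triangle can be formed.

No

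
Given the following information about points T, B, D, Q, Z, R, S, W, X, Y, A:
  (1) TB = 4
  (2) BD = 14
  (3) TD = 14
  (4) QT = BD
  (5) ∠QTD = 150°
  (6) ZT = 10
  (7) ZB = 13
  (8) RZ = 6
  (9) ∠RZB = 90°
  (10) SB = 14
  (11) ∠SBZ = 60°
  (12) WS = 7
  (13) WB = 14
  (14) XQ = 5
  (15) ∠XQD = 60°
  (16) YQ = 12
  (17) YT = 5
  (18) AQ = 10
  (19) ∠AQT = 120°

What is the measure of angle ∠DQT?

From the given relations: QT = BD = 14.
Step 1: By the law of cosines on triangle QTD: QD² = 14² + 14² − 2·14·14·cos(150°) = 731.48, so QD ≈ 27.05.
Step 2: By the inverse law of cosines on triangle DQT: cos(∠DQT) = (27.05² + 14² − 14²) / (2·27.05·14) = 731.48/757.29 = 0.9659, so ∠DQT = 15°.

Therefore, the measure of angle ∠DQT = 15°.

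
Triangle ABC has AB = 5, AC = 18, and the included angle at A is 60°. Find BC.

When two sides and the included angle are known, the law of cosines gives the third side.
c^2 = a^2 + b^2 - 2ab cos(C) generalizes the Pythagorean theorem to non-right triangles.
Here: BC^2 = 25 + 324 - 180*(1/2) = 259
BC = sqrt(259)

sqrt(259)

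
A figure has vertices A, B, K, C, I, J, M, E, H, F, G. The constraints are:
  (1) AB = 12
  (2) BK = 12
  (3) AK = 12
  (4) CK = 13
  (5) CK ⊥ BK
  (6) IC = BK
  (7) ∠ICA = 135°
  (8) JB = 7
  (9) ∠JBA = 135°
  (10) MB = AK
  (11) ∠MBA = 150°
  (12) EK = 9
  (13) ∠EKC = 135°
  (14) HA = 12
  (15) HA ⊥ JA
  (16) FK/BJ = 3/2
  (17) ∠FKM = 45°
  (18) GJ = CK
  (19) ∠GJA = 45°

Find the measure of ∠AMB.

From the given relations: MB = AK = 12.
Step 1: By the law of cosines on triangle MBA: MA² = 12² + 12² − 2·12·12·cos(150°) = 537.42, so MA ≈ 23.18.
Step 2: By the inverse law of cosines on triangle AMB: cos(∠AMB) = (23.18² + 12² − 12²) / (2·23.18·12) = 537.42/556.37 = 0.9659, so ∠AMB = 15°.

Therefore, the measure of angle ∠AMB = 15°.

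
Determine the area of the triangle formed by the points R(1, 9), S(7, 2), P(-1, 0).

The Shoelace formula computes the area from vertex coordinates by summing cross products.
For vertices (1,9), (7,2), (-1,0):
Signed sum = 1*2 - 7*9 + 7*0 - -1*2 + -1*9 - 1*0
= -61 + 2 + -9 = -68
Area = (1/2)|-68| = 34.

34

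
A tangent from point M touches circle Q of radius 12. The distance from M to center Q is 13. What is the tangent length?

Let T be the point of tangency. Then QT ⊥ MT (radius ⊥ tangent).
In right triangle QTM: QM² = QT² + MT²
13² = 12² + MT²
MT² = 25, MT = 5

5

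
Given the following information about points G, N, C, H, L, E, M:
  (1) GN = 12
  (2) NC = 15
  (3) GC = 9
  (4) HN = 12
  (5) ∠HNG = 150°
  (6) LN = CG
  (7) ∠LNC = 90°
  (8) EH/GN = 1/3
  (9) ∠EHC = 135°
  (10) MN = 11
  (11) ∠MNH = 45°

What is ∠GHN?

Step 1: By the law of cosines on triangle HNG: HG² = 12² + 12² − 2·12·12·cos(150°) = 537.42, so HG ≈ 23.18.
Step 2: By the inverse law of cosines on triangle GHN: cos(∠GHN) = (23.18² + 12² − 12²) / (2·23.18·12) = 537.42/556.37 = 0.9659, so ∠GHN = 15°.

Therefore, the measure of angle ∠GHN = 15°.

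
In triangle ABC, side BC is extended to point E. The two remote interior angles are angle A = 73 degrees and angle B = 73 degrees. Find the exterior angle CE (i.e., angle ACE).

The interior angle at C is 180 - 73 - 73 = 34 degrees.
The exterior angle and interior angle at C are supplementary:
Exterior angle = 180 - 34 = 146 degrees.

146 degrees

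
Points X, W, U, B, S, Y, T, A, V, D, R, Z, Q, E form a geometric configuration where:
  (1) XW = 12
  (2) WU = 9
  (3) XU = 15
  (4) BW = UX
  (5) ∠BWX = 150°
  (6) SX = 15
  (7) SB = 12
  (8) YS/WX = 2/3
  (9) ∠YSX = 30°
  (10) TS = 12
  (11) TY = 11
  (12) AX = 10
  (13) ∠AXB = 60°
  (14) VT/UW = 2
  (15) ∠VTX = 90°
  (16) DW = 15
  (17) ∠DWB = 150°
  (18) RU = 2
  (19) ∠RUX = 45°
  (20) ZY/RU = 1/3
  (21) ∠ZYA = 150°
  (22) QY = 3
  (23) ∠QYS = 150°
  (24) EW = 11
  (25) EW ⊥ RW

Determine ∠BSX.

From the given relations: BW = UX = 15.
Step 1: By the law of cosines on triangle BWX: BX² = 15² + 12² − 2·15·12·cos(150°) = 680.77, so BX ≈ 26.09.
Step 2: By the inverse law of cosines on triangle BSX: cos(∠BSX) = (12² + 15² − 26.09²) / (2·12·15) = -311.77/360 = -0.866, so ∠BSX = 150°.

Therefore, the measure of angle ∠BSX = 150°.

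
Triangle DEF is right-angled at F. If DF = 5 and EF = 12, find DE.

By the Pythagorean theorem: DE^2 = DF^2 + EF^2
DE^2 = 5^2 + 12^2 = 25 + 144 = 169
DE = sqrt(169) = 13

13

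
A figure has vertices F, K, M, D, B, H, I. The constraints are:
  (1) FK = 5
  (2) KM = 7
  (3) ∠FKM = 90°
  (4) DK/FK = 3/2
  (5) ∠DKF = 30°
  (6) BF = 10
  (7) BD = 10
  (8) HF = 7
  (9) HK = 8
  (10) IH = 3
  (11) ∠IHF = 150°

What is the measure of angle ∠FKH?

Step 1: By the inverse law of cosines on triangle FKH: cos(∠FKH) = (5² + 8² − 7²) / (2·5·8) = 40/80 = 0.5, so ∠FKH = 60°.

Therefore, the measure of angle ∠FKH = 60°.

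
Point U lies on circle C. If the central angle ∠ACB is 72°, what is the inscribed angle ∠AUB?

By the inscribed angle theorem, the inscribed angle is half the central angle.
Inscribed angle = 72° / 2 = 36°

36°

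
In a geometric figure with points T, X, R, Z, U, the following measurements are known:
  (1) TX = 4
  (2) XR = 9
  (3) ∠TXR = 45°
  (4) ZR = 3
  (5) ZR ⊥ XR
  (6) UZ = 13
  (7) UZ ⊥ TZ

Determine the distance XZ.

Step 1: By the law of cosines on triangle XRZ: XZ² = 9² + 3² − 2·9·3·cos(90°) = 90, so XZ = 3·√10.

Therefore, the length of XZ = 3·√10.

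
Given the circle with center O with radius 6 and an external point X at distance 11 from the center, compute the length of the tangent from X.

The tangent, radius, and line from the external point to the center form a right triangle.
The right angle is where the tangent meets the radius.
By the Pythagorean theorem: tangent² + 6² = 11²
tangent² = 121 - 36 = 85
tangent = sqrt(85)

sqrt(85)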